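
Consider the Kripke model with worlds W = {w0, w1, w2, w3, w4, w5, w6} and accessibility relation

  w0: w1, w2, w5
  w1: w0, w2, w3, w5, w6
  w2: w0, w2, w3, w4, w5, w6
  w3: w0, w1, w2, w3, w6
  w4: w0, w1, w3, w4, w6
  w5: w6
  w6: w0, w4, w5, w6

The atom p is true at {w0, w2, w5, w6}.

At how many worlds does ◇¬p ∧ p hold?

3

w0: ◇¬p is T, p is T. ✓
w1: ◇¬p is T, p is F. ✗
w2: ◇¬p is T, p is T. ✓
w3: ◇¬p is T, p is F. ✗
w4: ◇¬p is T, p is F. ✗
w5: ◇¬p is F, p is T. ✗
w6: ◇¬p is T, p is T. ✓
Satisfying worlds: {w0, w2, w6}.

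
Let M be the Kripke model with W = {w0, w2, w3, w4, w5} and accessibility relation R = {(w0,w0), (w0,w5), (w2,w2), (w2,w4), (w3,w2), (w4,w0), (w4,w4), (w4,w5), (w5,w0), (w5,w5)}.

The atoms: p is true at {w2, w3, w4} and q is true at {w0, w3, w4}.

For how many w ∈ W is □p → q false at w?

1

w0: □p is F, q is T. ✓
w2: □p is T, q is F. ✗
w3: □p is T, q is T. ✓
w4: □p is F, q is T. ✓
w5: □p is F, q is F. ✓
Satisfying worlds: {w0, w3, w4, w5}.
So □p → q fails at the other 1 world.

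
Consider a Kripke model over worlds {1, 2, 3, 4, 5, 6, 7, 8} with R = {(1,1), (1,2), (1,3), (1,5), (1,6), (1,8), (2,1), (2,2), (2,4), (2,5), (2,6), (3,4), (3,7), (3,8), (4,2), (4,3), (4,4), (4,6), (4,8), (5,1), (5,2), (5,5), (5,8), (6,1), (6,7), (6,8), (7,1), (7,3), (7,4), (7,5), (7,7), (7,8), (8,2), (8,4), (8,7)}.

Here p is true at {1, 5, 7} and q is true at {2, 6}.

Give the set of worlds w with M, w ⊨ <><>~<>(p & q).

{1, 2, 3, 4, 5, 6, 7, 8}

1: successors {1, 2, 3, 5, 6, 8}; <>~<>(p & q) there: 1:T, 2:T, 3:T, 5:T, 6:T, 8:T. ✓
2: successors {1, 2, 4, 5, 6}; <>~<>(p & q) there: 1:T, 2:T, 4:T, 5:T, 6:T. ✓
3: successors {4, 7, 8}; <>~<>(p & q) there: 4:T, 7:T, 8:T. ✓
4: successors {2, 3, 4, 6, 8}; <>~<>(p & q) there: 2:T, 3:T, 4:T, 6:T, 8:T. ✓
5: successors {1, 2, 5, 8}; <>~<>(p & q) there: 1:T, 2:T, 5:T, 8:T. ✓
6: successors {1, 7, 8}; <>~<>(p & q) there: 1:T, 7:T, 8:T. ✓
7: successors {1, 3, 4, 5, 7, 8}; <>~<>(p & q) there: 1:T, 3:T, 4:T, 5:T, 7:T, 8:T. ✓
8: successors {2, 4, 7}; <>~<>(p & q) there: 2:T, 4:T, 7:T. ✓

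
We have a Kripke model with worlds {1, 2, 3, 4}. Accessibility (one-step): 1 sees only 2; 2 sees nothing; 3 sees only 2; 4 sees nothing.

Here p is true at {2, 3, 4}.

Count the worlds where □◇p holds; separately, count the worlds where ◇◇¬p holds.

For □◇p:
1: successors {2}; ◇p there: 2:F. ✗
2: no successors, so □◇p holds vacuously. ✓
3: successors {2}; ◇p there: 2:F. ✗
4: no successors, so □◇p holds vacuously. ✓
— 2 worlds.
For ◇◇¬p:
1: successors {2}; ◇¬p there: 2:F. ✗
2: no successors, so ◇◇¬p fails. ✗
3: successors {2}; ◇¬p there: 2:F. ✗
4: no successors, so ◇◇¬p fails. ✗
— 0 worlds.

2 and 0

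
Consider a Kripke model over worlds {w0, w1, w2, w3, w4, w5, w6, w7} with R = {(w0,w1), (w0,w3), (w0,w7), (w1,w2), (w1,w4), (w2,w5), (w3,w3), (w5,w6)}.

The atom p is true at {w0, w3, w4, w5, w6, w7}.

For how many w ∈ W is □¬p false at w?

5

w0: successors {w1, w3, w7}; ¬p there: w1:T, w3:F, w7:F. ✗
w1: successors {w2, w4}; ¬p there: w2:T, w4:F. ✗
w2: successors {w5}; ¬p there: w5:F. ✗
w3: successors {w3}; ¬p there: w3:F. ✗
w4: no successors, so □¬p holds vacuously. ✓
w5: successors {w6}; ¬p there: w6:F. ✗
w6: no successors, so □¬p holds vacuously. ✓
w7: no successors, so □¬p holds vacuously. ✓
Satisfying worlds: {w4, w6, w7}.
So □¬p fails at the other 5 worlds.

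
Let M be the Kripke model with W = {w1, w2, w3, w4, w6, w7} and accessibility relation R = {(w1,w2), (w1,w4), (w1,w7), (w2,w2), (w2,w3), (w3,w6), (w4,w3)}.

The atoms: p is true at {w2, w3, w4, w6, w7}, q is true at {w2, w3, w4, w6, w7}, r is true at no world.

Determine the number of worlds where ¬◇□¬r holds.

2

w1: ◇□¬r is T. ✗
w2: ◇□¬r is T. ✗
w3: ◇□¬r is T. ✗
w4: ◇□¬r is T. ✗
w6: ◇□¬r is F. ✓
w7: ◇□¬r is F. ✓
Satisfying worlds: {w6, w7}.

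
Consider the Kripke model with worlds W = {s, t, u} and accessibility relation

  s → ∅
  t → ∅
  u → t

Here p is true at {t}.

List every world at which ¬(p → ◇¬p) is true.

{t}

s: p → ◇¬p is T. ✗
t: p → ◇¬p is F. ✓
u: p → ◇¬p is T. ✗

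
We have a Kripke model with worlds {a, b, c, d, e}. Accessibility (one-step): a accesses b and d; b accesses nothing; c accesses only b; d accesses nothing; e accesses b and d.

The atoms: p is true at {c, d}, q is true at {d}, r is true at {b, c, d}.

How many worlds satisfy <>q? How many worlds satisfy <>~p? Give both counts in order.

For <>q:
a: successors {b, d}; q there: b:F, d:T. ✓
b: no successors, so <>q fails. ✗
c: successors {b}; q there: b:F. ✗
d: no successors, so <>q fails. ✗
e: successors {b, d}; q there: b:F, d:T. ✓
— 2 worlds.
For <>~p:
a: successors {b, d}; ~p there: b:T, d:F. ✓
b: no successors, so <>~p fails. ✗
c: successors {b}; ~p there: b:T. ✓
d: no successors, so <>~p fails. ✗
e: successors {b, d}; ~p there: b:T, d:F. ✓
— 3 worlds.

2 and 3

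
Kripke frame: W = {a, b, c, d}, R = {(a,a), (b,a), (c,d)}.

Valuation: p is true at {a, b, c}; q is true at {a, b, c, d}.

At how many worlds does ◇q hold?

3

a: successors {a}; q there: a:T. ✓
b: successors {a}; q there: a:T. ✓
c: successors {d}; q there: d:T. ✓
d: no successors, so ◇q fails. ✗
Satisfying worlds: {a, b, c}.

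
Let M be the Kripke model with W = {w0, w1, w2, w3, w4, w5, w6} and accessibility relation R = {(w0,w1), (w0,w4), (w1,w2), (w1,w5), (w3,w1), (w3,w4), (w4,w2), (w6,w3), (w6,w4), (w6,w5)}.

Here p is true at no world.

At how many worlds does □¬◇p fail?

0

w0: successors {w1, w4}; ¬◇p there: w1:T, w4:T. ✓
w1: successors {w2, w5}; ¬◇p there: w2:T, w5:T. ✓
w2: no successors, so □¬◇p holds vacuously. ✓
w3: successors {w1, w4}; ¬◇p there: w1:T, w4:T. ✓
w4: successors {w2}; ¬◇p there: w2:T. ✓
w5: no successors, so □¬◇p holds vacuously. ✓
w6: successors {w3, w4, w5}; ¬◇p there: w3:T, w4:T, w5:T. ✓
Satisfying worlds: {w0, w1, w2, w3, w4, w5, w6}.
So □¬◇p fails at the other 0 worlds.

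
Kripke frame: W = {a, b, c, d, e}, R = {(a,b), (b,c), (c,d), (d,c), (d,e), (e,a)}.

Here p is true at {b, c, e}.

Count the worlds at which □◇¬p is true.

2

a: successors {b}; ◇¬p there: b:F. ✗
b: successors {c}; ◇¬p there: c:T. ✓
c: successors {d}; ◇¬p there: d:F. ✗
d: successors {c, e}; ◇¬p there: c:T, e:T. ✓
e: successors {a}; ◇¬p there: a:F. ✗
Satisfying worlds: {b, d}.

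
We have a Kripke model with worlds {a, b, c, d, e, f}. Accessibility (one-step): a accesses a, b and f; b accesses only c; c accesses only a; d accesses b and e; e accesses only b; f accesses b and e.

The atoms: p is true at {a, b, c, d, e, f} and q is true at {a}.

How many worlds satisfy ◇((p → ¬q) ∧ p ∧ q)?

a: successors {a, b, f}; (p → ¬q) ∧ p ∧ q there: a:F, b:F, f:F. ✗
b: successors {c}; (p → ¬q) ∧ p ∧ q there: c:F. ✗
c: successors {a}; (p → ¬q) ∧ p ∧ q there: a:F. ✗
d: successors {b, e}; (p → ¬q) ∧ p ∧ q there: b:F, e:F. ✗
e: successors {b}; (p → ¬q) ∧ p ∧ q there: b:F. ✗
f: successors {b, e}; (p → ¬q) ∧ p ∧ q there: b:F, e:F. ✗
Satisfying worlds: ∅.

0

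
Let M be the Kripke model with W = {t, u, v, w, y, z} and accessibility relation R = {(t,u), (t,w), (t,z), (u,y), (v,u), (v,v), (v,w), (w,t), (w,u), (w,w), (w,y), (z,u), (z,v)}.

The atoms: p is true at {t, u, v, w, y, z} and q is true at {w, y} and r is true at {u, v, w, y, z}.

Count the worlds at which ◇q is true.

t: successors {u, w, z}; q there: u:F, w:T, z:F. ✓
u: successors {y}; q there: y:T. ✓
v: successors {u, v, w}; q there: u:F, v:F, w:T. ✓
w: successors {t, u, w, y}; q there: t:F, u:F, w:T, y:T. ✓
y: no successors, so ◇q fails. ✗
z: successors {u, v}; q there: u:F, v:F. ✗
Satisfying worlds: {t, u, v, w}.

4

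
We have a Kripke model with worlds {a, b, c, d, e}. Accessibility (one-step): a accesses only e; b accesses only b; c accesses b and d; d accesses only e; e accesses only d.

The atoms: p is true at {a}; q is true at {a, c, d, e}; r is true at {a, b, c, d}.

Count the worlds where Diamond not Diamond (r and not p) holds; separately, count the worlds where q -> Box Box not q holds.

2 and 1

For Diamond not Diamond (r and not p):
a: successors {e}; not Diamond (r and not p) there: e:F. ✗
b: successors {b}; not Diamond (r and not p) there: b:F. ✗
c: successors {b, d}; not Diamond (r and not p) there: b:F, d:T. ✓
d: successors {e}; not Diamond (r and not p) there: e:F. ✗
e: successors {d}; not Diamond (r and not p) there: d:T. ✓
— 2 worlds.
For q -> Box Box not q:
a: q is T, Box Box not q is F. ✗
b: q is F, Box Box not q is T. ✓
c: q is T, Box Box not q is F. ✗
d: q is T, Box Box not q is F. ✗
e: q is T, Box Box not q is F. ✗
— 1 world.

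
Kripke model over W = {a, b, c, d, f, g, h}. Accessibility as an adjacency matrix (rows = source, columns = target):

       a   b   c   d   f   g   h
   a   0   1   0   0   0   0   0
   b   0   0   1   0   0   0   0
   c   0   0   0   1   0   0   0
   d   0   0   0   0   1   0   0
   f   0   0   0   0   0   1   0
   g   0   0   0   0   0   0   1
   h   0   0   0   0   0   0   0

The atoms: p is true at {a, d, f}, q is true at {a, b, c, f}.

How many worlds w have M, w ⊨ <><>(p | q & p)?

2

a: successors {b}; <>(p | q & p) there: b:F. ✗
b: successors {c}; <>(p | q & p) there: c:T. ✓
c: successors {d}; <>(p | q & p) there: d:T. ✓
d: successors {f}; <>(p | q & p) there: f:F. ✗
f: successors {g}; <>(p | q & p) there: g:F. ✗
g: successors {h}; <>(p | q & p) there: h:F. ✗
h: no successors, so <><>(p | q & p) fails. ✗
Satisfying worlds: {b, c}.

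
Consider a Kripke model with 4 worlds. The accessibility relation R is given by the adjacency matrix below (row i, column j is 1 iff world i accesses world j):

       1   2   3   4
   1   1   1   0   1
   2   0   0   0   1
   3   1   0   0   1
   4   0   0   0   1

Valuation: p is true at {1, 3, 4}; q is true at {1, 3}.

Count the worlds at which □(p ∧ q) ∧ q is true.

0

1: □(p ∧ q) is F, q is T. ✗
2: □(p ∧ q) is F, q is F. ✗
3: □(p ∧ q) is F, q is T. ✗
4: □(p ∧ q) is F, q is F. ✗
Satisfying worlds: ∅.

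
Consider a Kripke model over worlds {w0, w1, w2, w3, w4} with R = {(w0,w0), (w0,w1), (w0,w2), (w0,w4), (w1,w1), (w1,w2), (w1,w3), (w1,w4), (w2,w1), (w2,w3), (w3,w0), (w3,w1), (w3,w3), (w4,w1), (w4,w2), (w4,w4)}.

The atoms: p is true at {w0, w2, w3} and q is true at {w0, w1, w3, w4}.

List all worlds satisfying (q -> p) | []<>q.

w0: q -> p is T, []<>q is T. ✓
w1: q -> p is F, []<>q is T. ✓
w2: q -> p is T, []<>q is T. ✓
w3: q -> p is T, []<>q is T. ✓
w4: q -> p is F, []<>q is T. ✓

{w0, w1, w2, w3, w4}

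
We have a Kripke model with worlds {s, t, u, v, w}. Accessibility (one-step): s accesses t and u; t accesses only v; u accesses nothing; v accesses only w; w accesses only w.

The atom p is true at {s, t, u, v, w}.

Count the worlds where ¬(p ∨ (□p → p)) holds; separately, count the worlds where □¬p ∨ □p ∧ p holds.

0 and 5

For ¬(p ∨ (□p → p)):
s: p ∨ (□p → p) is T. ✗
t: p ∨ (□p → p) is T. ✗
u: p ∨ (□p → p) is T. ✗
v: p ∨ (□p → p) is T. ✗
w: p ∨ (□p → p) is T. ✗
— 0 worlds.
For □¬p ∨ □p ∧ p:
s: □¬p is F, □p ∧ p is T. ✓
t: □¬p is F, □p ∧ p is T. ✓
u: □¬p is T, □p ∧ p is T. ✓
v: □¬p is F, □p ∧ p is T. ✓
w: □¬p is F, □p ∧ p is T. ✓
— 5 worlds.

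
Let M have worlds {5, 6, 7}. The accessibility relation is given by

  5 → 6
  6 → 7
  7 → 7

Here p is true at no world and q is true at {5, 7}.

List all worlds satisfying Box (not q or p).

{5}

5: successors {6}; not q or p there: 6:T. ✓
6: successors {7}; not q or p there: 7:F. ✗
7: successors {7}; not q or p there: 7:F. ✗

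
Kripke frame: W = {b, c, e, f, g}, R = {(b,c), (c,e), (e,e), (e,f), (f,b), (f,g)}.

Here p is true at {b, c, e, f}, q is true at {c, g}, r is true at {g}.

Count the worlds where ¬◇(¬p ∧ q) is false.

1

b: ◇(¬p ∧ q) is F. ✓
c: ◇(¬p ∧ q) is F. ✓
e: ◇(¬p ∧ q) is F. ✓
f: ◇(¬p ∧ q) is T. ✗
g: ◇(¬p ∧ q) is F. ✓
Satisfying worlds: {b, c, e, g}.
So ¬◇(¬p ∧ q) fails at the other 1 world.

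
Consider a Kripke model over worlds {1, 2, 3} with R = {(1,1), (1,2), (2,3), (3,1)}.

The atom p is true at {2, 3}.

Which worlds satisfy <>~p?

{1, 3}

1: successors {1, 2}; ~p there: 1:T, 2:F. ✓
2: successors {3}; ~p there: 3:F. ✗
3: successors {1}; ~p there: 1:T. ✓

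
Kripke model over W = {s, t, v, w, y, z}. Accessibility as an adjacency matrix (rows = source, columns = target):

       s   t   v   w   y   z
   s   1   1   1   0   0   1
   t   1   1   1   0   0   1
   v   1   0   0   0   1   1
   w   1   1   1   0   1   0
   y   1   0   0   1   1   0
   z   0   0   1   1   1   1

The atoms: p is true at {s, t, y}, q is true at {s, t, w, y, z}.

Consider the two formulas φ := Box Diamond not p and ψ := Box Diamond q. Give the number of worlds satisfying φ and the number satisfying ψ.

For Box Diamond not p:
s: successors {s, t, v, z}; Diamond not p there: s:T, t:T, v:T, z:T. ✓
t: successors {s, t, v, z}; Diamond not p there: s:T, t:T, v:T, z:T. ✓
v: successors {s, y, z}; Diamond not p there: s:T, y:T, z:T. ✓
w: successors {s, t, v, y}; Diamond not p there: s:T, t:T, v:T, y:T. ✓
y: successors {s, w, y}; Diamond not p there: s:T, w:T, y:T. ✓
z: successors {v, w, y, z}; Diamond not p there: v:T, w:T, y:T, z:T. ✓
— 6 worlds.
For Box Diamond q:
s: successors {s, t, v, z}; Diamond q there: s:T, t:T, v:T, z:T. ✓
t: successors {s, t, v, z}; Diamond q there: s:T, t:T, v:T, z:T. ✓
v: successors {s, y, z}; Diamond q there: s:T, y:T, z:T. ✓
w: successors {s, t, v, y}; Diamond q there: s:T, t:T, v:T, y:T. ✓
y: successors {s, w, y}; Diamond q there: s:T, w:T, y:T. ✓
z: successors {v, w, y, z}; Diamond q there: v:T, w:T, y:T, z:T. ✓
— 6 worlds.

6 and 6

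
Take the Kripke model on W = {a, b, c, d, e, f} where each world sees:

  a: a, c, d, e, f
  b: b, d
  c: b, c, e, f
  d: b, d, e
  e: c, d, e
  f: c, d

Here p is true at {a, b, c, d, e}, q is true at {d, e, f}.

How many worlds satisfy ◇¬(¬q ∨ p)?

2

a: successors {a, c, d, e, f}; ¬(¬q ∨ p) there: a:F, c:F, d:F, e:F, f:T. ✓
b: successors {b, d}; ¬(¬q ∨ p) there: b:F, d:F. ✗
c: successors {b, c, e, f}; ¬(¬q ∨ p) there: b:F, c:F, e:F, f:T. ✓
d: successors {b, d, e}; ¬(¬q ∨ p) there: b:F, d:F, e:F. ✗
e: successors {c, d, e}; ¬(¬q ∨ p) there: c:F, d:F, e:F. ✗
f: successors {c, d}; ¬(¬q ∨ p) there: c:F, d:F. ✗
Satisfying worlds: {a, c}.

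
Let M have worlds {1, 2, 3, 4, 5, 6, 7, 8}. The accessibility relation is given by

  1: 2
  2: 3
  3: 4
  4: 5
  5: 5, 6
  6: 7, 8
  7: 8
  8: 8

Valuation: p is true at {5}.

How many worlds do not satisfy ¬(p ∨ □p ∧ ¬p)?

2

1: p ∨ □p ∧ ¬p is F. ✓
2: p ∨ □p ∧ ¬p is F. ✓
3: p ∨ □p ∧ ¬p is F. ✓
4: p ∨ □p ∧ ¬p is T. ✗
5: p ∨ □p ∧ ¬p is T. ✗
6: p ∨ □p ∧ ¬p is F. ✓
7: p ∨ □p ∧ ¬p is F. ✓
8: p ∨ □p ∧ ¬p is F. ✓
Satisfying worlds: {1, 2, 3, 6, 7, 8}.
So ¬(p ∨ □p ∧ ¬p) fails at the other 2 worlds.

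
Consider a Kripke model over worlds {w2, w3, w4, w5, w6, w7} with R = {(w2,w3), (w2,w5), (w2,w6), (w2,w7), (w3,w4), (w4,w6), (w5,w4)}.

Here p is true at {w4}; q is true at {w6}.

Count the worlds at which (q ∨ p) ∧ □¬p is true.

2

w2: q ∨ p is F, □¬p is T. ✗
w3: q ∨ p is F, □¬p is F. ✗
w4: q ∨ p is T, □¬p is T. ✓
w5: q ∨ p is F, □¬p is F. ✗
w6: q ∨ p is T, □¬p is T. ✓
w7: q ∨ p is F, □¬p is T. ✗
Satisfying worlds: {w4, w6}.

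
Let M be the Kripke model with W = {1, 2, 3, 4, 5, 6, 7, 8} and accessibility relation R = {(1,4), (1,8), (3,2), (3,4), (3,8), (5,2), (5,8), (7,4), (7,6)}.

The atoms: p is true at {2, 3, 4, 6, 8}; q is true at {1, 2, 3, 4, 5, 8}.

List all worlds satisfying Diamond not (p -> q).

{7}

1: successors {4, 8}; not (p -> q) there: 4:F, 8:F. ✗
2: no successors, so Diamond not (p -> q) fails. ✗
3: successors {2, 4, 8}; not (p -> q) there: 2:F, 4:F, 8:F. ✗
4: no successors, so Diamond not (p -> q) fails. ✗
5: successors {2, 8}; not (p -> q) there: 2:F, 8:F. ✗
6: no successors, so Diamond not (p -> q) fails. ✗
7: successors {4, 6}; not (p -> q) there: 4:F, 6:T. ✓
8: no successors, so Diamond not (p -> q) fails. ✗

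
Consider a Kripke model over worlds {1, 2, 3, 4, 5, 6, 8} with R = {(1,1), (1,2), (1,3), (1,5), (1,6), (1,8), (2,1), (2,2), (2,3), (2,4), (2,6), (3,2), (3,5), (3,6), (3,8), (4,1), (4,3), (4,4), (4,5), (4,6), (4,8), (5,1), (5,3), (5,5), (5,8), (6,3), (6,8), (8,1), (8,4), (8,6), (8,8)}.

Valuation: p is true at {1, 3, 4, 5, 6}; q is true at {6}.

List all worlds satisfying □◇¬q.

1: successors {1, 2, 3, 5, 6, 8}; ◇¬q there: 1:T, 2:T, 3:T, 5:T, 6:T, 8:T. ✓
2: successors {1, 2, 3, 4, 6}; ◇¬q there: 1:T, 2:T, 3:T, 4:T, 6:T. ✓
3: successors {2, 5, 6, 8}; ◇¬q there: 2:T, 5:T, 6:T, 8:T. ✓
4: successors {1, 3, 4, 5, 6, 8}; ◇¬q there: 1:T, 3:T, 4:T, 5:T, 6:T, 8:T. ✓
5: successors {1, 3, 5, 8}; ◇¬q there: 1:T, 3:T, 5:T, 8:T. ✓
6: successors {3, 8}; ◇¬q there: 3:T, 8:T. ✓
8: successors {1, 4, 6, 8}; ◇¬q there: 1:T, 4:T, 6:T, 8:T. ✓

{1, 2, 3, 4, 5, 6, 8}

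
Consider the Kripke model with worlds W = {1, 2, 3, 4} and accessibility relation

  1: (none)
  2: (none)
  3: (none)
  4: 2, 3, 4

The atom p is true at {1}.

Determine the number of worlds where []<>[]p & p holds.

1

1: []<>[]p is T, p is T. ✓
2: []<>[]p is T, p is F. ✗
3: []<>[]p is T, p is F. ✗
4: []<>[]p is F, p is F. ✗
Satisfying worlds: {1}.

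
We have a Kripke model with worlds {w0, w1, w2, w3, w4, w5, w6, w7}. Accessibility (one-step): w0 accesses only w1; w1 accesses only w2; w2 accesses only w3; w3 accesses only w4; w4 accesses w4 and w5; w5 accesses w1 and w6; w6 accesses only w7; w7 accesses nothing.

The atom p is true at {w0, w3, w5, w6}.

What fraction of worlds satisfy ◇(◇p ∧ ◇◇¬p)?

w0: successors {w1}; ◇p ∧ ◇◇¬p there: w1:F. ✗
w1: successors {w2}; ◇p ∧ ◇◇¬p there: w2:T. ✓
w2: successors {w3}; ◇p ∧ ◇◇¬p there: w3:F. ✗
w3: successors {w4}; ◇p ∧ ◇◇¬p there: w4:T. ✓
w4: successors {w4, w5}; ◇p ∧ ◇◇¬p there: w4:T, w5:T. ✓
w5: successors {w1, w6}; ◇p ∧ ◇◇¬p there: w1:F, w6:F. ✗
w6: successors {w7}; ◇p ∧ ◇◇¬p there: w7:F. ✗
w7: no successors, so ◇(◇p ∧ ◇◇¬p) fails. ✗
That's 3 of 8 worlds, so 3/8.

3/8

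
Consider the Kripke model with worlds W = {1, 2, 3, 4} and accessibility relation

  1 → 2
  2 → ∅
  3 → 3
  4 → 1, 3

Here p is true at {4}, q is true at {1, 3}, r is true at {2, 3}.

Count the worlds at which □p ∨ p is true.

1: □p is F, p is F. ✗
2: □p is T, p is F. ✓
3: □p is F, p is F. ✗
4: □p is F, p is T. ✓
Satisfying worlds: {2, 4}.

2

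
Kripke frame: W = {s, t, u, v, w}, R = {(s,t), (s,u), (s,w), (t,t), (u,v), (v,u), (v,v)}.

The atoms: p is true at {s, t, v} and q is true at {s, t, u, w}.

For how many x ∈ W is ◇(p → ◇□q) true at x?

s: successors {t, u, w}; p → ◇□q there: t:T, u:T, w:T. ✓
t: successors {t}; p → ◇□q there: t:T. ✓
u: successors {v}; p → ◇□q there: v:F. ✗
v: successors {u, v}; p → ◇□q there: u:T, v:F. ✓
w: no successors, so ◇(p → ◇□q) fails. ✗
Satisfying worlds: {s, t, v}.

3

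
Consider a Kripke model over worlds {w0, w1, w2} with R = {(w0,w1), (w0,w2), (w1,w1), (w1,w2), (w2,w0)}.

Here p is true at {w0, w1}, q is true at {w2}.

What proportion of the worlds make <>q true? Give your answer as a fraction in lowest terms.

w0: successors {w1, w2}; q there: w1:F, w2:T. ✓
w1: successors {w1, w2}; q there: w1:F, w2:T. ✓
w2: successors {w0}; q there: w0:F. ✗
That's 2 of 3 worlds, so 2/3.

2/3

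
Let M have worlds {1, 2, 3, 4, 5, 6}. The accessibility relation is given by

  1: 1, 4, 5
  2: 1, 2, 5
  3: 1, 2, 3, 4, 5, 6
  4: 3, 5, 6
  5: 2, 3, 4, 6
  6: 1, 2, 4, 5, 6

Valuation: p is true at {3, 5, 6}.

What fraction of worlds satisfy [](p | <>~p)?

1/3

1: successors {1, 4, 5}; p | <>~p there: 1:T, 4:F, 5:T. ✗
2: successors {1, 2, 5}; p | <>~p there: 1:T, 2:T, 5:T. ✓
3: successors {1, 2, 3, 4, 5, 6}; p | <>~p there: 1:T, 2:T, 3:T, 4:F, 5:T, 6:T. ✗
4: successors {3, 5, 6}; p | <>~p there: 3:T, 5:T, 6:T. ✓
5: successors {2, 3, 4, 6}; p | <>~p there: 2:T, 3:T, 4:F, 6:T. ✗
6: successors {1, 2, 4, 5, 6}; p | <>~p there: 1:T, 2:T, 4:F, 5:T, 6:T. ✗
That's 2 of 6 worlds, so 2/6 = 1/3.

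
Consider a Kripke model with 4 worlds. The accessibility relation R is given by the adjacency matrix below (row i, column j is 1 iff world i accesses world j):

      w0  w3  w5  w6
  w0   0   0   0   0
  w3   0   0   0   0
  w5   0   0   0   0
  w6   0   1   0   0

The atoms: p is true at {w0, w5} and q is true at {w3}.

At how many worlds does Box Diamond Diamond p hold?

3

w0: no successors, so Box Diamond Diamond p holds vacuously. ✓
w3: no successors, so Box Diamond Diamond p holds vacuously. ✓
w5: no successors, so Box Diamond Diamond p holds vacuously. ✓
w6: successors {w3}; Diamond Diamond p there: w3:F. ✗
Satisfying worlds: {w0, w3, w5}.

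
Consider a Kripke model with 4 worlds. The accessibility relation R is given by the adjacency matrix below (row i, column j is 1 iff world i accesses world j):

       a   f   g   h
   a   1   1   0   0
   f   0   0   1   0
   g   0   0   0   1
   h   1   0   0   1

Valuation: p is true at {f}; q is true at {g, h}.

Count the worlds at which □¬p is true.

3

a: successors {a, f}; ¬p there: a:T, f:F. ✗
f: successors {g}; ¬p there: g:T. ✓
g: successors {h}; ¬p there: h:T. ✓
h: successors {a, h}; ¬p there: a:T, h:T. ✓
Satisfying worlds: {f, g, h}.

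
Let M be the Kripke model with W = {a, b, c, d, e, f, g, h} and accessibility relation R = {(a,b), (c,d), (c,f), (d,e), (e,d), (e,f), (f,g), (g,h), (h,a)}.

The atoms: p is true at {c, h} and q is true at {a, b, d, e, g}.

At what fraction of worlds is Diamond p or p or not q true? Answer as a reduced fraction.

1/2

a: Diamond p is F, p or not q is F. ✗
b: Diamond p is F, p or not q is F. ✗
c: Diamond p is F, p or not q is T. ✓
d: Diamond p is F, p or not q is F. ✗
e: Diamond p is F, p or not q is F. ✗
f: Diamond p is F, p or not q is T. ✓
g: Diamond p is T, p or not q is F. ✓
h: Diamond p is F, p or not q is T. ✓
That's 4 of 8 worlds, so 4/8 = 1/2.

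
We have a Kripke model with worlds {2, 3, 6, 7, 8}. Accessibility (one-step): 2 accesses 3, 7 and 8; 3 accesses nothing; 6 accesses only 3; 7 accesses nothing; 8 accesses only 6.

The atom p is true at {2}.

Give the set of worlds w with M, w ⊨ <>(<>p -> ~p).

2: successors {3, 7, 8}; <>p -> ~p there: 3:T, 7:T, 8:T. ✓
3: no successors, so <>(<>p -> ~p) fails. ✗
6: successors {3}; <>p -> ~p there: 3:T. ✓
7: no successors, so <>(<>p -> ~p) fails. ✗
8: successors {6}; <>p -> ~p there: 6:T. ✓

{2, 6, 8}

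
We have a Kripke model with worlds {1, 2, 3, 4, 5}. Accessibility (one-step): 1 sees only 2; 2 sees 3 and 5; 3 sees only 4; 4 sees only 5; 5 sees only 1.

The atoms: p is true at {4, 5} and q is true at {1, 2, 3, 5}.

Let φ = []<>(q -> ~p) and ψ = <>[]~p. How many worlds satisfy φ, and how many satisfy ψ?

For []<>(q -> ~p):
1: successors {2}; <>(q -> ~p) there: 2:T. ✓
2: successors {3, 5}; <>(q -> ~p) there: 3:T, 5:T. ✓
3: successors {4}; <>(q -> ~p) there: 4:F. ✗
4: successors {5}; <>(q -> ~p) there: 5:T. ✓
5: successors {1}; <>(q -> ~p) there: 1:T. ✓
— 4 worlds.
For <>[]~p:
1: successors {2}; []~p there: 2:F. ✗
2: successors {3, 5}; []~p there: 3:F, 5:T. ✓
3: successors {4}; []~p there: 4:F. ✗
4: successors {5}; []~p there: 5:T. ✓
5: successors {1}; []~p there: 1:T. ✓
— 3 worlds.

4 and 3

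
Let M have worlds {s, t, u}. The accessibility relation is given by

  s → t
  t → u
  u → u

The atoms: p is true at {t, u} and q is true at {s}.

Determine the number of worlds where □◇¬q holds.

s: successors {t}; ◇¬q there: t:T. ✓
t: successors {u}; ◇¬q there: u:T. ✓
u: successors {u}; ◇¬q there: u:T. ✓
Satisfying worlds: {s, t, u}.

3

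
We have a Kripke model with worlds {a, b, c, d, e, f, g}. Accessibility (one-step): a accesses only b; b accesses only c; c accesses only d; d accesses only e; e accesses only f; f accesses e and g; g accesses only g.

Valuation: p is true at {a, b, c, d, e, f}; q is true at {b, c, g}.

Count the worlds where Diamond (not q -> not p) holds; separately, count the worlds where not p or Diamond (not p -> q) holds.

For Diamond (not q -> not p):
a: successors {b}; not q -> not p there: b:T. ✓
b: successors {c}; not q -> not p there: c:T. ✓
c: successors {d}; not q -> not p there: d:F. ✗
d: successors {e}; not q -> not p there: e:F. ✗
e: successors {f}; not q -> not p there: f:F. ✗
f: successors {e, g}; not q -> not p there: e:F, g:T. ✓
g: successors {g}; not q -> not p there: g:T. ✓
— 4 worlds.
For not p or Diamond (not p -> q):
a: not p is F, Diamond (not p -> q) is T. ✓
b: not p is F, Diamond (not p -> q) is T. ✓
c: not p is F, Diamond (not p -> q) is T. ✓
d: not p is F, Diamond (not p -> q) is T. ✓
e: not p is F, Diamond (not p -> q) is T. ✓
f: not p is F, Diamond (not p -> q) is T. ✓
g: not p is T, Diamond (not p -> q) is T. ✓
— 7 worlds.

4 and 7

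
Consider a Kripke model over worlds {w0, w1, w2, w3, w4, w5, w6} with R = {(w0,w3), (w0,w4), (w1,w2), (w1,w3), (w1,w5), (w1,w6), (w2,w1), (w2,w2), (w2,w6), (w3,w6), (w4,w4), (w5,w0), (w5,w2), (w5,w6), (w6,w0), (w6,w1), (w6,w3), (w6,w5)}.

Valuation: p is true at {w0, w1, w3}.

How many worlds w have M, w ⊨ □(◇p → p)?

w0: successors {w3, w4}; ◇p → p there: w3:T, w4:T. ✓
w1: successors {w2, w3, w5, w6}; ◇p → p there: w2:F, w3:T, w5:F, w6:F. ✗
w2: successors {w1, w2, w6}; ◇p → p there: w1:T, w2:F, w6:F. ✗
w3: successors {w6}; ◇p → p there: w6:F. ✗
w4: successors {w4}; ◇p → p there: w4:T. ✓
w5: successors {w0, w2, w6}; ◇p → p there: w0:T, w2:F, w6:F. ✗
w6: successors {w0, w1, w3, w5}; ◇p → p there: w0:T, w1:T, w3:T, w5:F. ✗
Satisfying worlds: {w0, w4}.

2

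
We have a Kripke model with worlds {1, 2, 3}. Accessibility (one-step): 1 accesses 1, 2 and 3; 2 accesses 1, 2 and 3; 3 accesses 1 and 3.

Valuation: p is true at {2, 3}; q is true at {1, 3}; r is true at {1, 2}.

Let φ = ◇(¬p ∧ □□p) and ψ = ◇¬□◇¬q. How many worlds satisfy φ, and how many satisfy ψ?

For ◇(¬p ∧ □□p):
1: successors {1, 2, 3}; ¬p ∧ □□p there: 1:F, 2:F, 3:F. ✗
2: successors {1, 2, 3}; ¬p ∧ □□p there: 1:F, 2:F, 3:F. ✗
3: successors {1, 3}; ¬p ∧ □□p there: 1:F, 3:F. ✗
— 0 worlds.
For ◇¬□◇¬q:
1: successors {1, 2, 3}; ¬□◇¬q there: 1:T, 2:T, 3:T. ✓
2: successors {1, 2, 3}; ¬□◇¬q there: 1:T, 2:T, 3:T. ✓
3: successors {1, 3}; ¬□◇¬q there: 1:T, 3:T. ✓
— 3 worlds.

0 and 3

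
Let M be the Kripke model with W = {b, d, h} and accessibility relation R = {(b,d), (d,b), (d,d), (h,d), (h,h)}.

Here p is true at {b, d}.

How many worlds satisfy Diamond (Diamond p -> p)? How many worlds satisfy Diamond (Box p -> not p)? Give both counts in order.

For Diamond (Diamond p -> p):
b: successors {d}; Diamond p -> p there: d:T. ✓
d: successors {b, d}; Diamond p -> p there: b:T, d:T. ✓
h: successors {d, h}; Diamond p -> p there: d:T, h:F. ✓
— 3 worlds.
For Diamond (Box p -> not p):
b: successors {d}; Box p -> not p there: d:F. ✗
d: successors {b, d}; Box p -> not p there: b:F, d:F. ✗
h: successors {d, h}; Box p -> not p there: d:F, h:T. ✓
— 1 world.

3 and 1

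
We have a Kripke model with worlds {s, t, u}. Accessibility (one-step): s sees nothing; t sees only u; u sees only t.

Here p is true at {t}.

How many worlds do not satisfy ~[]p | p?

s: ~[]p is F, p is F. ✗
t: ~[]p is T, p is T. ✓
u: ~[]p is F, p is F. ✗
Satisfying worlds: {t}.
So ~[]p | p fails at the other 2 worlds.

2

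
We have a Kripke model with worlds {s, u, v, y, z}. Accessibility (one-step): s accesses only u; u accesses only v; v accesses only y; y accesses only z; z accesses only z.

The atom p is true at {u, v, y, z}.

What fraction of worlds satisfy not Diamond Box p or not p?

1/5

s: not Diamond Box p is F, not p is T. ✓
u: not Diamond Box p is F, not p is F. ✗
v: not Diamond Box p is F, not p is F. ✗
y: not Diamond Box p is F, not p is F. ✗
z: not Diamond Box p is F, not p is F. ✗
That's 1 of 5 worlds, so 1/5.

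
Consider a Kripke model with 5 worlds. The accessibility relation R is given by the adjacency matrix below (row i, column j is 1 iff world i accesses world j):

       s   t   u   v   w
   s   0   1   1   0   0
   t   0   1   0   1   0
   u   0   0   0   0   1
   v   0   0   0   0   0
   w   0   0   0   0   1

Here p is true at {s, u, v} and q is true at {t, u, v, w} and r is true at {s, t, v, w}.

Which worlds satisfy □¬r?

{v}

s: successors {t, u}; ¬r there: t:F, u:T. ✗
t: successors {t, v}; ¬r there: t:F, v:F. ✗
u: successors {w}; ¬r there: w:F. ✗
v: no successors, so □¬r holds vacuously. ✓
w: successors {w}; ¬r there: w:F. ✗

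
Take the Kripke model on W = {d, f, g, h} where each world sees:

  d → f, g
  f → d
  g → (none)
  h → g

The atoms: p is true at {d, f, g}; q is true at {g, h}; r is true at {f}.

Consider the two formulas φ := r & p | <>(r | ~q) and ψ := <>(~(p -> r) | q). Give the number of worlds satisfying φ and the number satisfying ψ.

For r & p | <>(r | ~q):
d: r & p is F, <>(r | ~q) is T. ✓
f: r & p is T, <>(r | ~q) is T. ✓
g: r & p is F, <>(r | ~q) is F. ✗
h: r & p is F, <>(r | ~q) is F. ✗
— 2 worlds.
For <>(~(p -> r) | q):
d: successors {f, g}; ~(p -> r) | q there: f:F, g:T. ✓
f: successors {d}; ~(p -> r) | q there: d:T. ✓
g: no successors, so <>(~(p -> r) | q) fails. ✗
h: successors {g}; ~(p -> r) | q there: g:T. ✓
— 3 worlds.

2 and 3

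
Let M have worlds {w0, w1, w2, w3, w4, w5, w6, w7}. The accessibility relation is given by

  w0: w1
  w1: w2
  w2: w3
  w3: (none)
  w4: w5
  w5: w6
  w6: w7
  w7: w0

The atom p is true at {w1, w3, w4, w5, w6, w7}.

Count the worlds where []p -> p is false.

w0: []p is T, p is F. ✗
w1: []p is F, p is T. ✓
w2: []p is T, p is F. ✗
w3: []p is T, p is T. ✓
w4: []p is T, p is T. ✓
w5: []p is T, p is T. ✓
w6: []p is T, p is T. ✓
w7: []p is F, p is T. ✓
Satisfying worlds: {w1, w3, w4, w5, w6, w7}.
So []p -> p fails at the other 2 worlds.

2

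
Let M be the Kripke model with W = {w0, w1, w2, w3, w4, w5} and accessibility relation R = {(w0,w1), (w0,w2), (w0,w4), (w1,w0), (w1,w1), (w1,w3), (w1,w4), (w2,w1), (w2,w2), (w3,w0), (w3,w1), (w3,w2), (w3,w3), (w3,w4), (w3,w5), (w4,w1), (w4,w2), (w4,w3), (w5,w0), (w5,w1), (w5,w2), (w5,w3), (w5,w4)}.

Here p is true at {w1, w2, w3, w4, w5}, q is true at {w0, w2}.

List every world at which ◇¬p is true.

w0: successors {w1, w2, w4}; ¬p there: w1:F, w2:F, w4:F. ✗
w1: successors {w0, w1, w3, w4}; ¬p there: w0:T, w1:F, w3:F, w4:F. ✓
w2: successors {w1, w2}; ¬p there: w1:F, w2:F. ✗
w3: successors {w0, w1, w2, w3, w4, w5}; ¬p there: w0:T, w1:F, w2:F, w3:F, w4:F, w5:F. ✓
w4: successors {w1, w2, w3}; ¬p there: w1:F, w2:F, w3:F. ✗
w5: successors {w0, w1, w2, w3, w4}; ¬p there: w0:T, w1:F, w2:F, w3:F, w4:F. ✓

{w1, w3, w5}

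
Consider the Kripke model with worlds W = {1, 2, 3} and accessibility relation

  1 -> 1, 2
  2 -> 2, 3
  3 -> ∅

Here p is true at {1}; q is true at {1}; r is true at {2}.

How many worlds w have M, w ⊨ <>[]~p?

1: successors {1, 2}; []~p there: 1:F, 2:T. ✓
2: successors {2, 3}; []~p there: 2:T, 3:T. ✓
3: no successors, so <>[]~p fails. ✗
Satisfying worlds: {1, 2}.

2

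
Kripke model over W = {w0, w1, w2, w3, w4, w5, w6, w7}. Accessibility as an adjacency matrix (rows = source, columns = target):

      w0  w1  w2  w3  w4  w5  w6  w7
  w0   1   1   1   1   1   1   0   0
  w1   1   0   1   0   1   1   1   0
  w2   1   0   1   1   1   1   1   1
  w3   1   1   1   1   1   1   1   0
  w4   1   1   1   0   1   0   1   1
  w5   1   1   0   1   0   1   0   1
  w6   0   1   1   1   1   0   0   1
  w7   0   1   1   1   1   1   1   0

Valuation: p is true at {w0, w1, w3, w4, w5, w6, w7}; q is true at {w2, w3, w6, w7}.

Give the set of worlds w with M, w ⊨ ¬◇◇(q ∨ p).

∅

w0: ◇◇(q ∨ p) is T. ✗
w1: ◇◇(q ∨ p) is T. ✗
w2: ◇◇(q ∨ p) is T. ✗
w3: ◇◇(q ∨ p) is T. ✗
w4: ◇◇(q ∨ p) is T. ✗
w5: ◇◇(q ∨ p) is T. ✗
w6: ◇◇(q ∨ p) is T. ✗
w7: ◇◇(q ∨ p) is T. ✗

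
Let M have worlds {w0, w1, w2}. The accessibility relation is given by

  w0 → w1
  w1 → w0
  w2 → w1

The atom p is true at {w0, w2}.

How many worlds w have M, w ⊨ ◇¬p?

2

w0: successors {w1}; ¬p there: w1:T. ✓
w1: successors {w0}; ¬p there: w0:F. ✗
w2: successors {w1}; ¬p there: w1:T. ✓
Satisfying worlds: {w0, w2}.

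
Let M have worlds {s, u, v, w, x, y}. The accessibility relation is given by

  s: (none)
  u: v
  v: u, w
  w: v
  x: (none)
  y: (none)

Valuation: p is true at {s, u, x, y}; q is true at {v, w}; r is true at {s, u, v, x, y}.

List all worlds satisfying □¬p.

{s, u, w, x, y}

s: no successors, so □¬p holds vacuously. ✓
u: successors {v}; ¬p there: v:T. ✓
v: successors {u, w}; ¬p there: u:F, w:T. ✗
w: successors {v}; ¬p there: v:T. ✓
x: no successors, so □¬p holds vacuously. ✓
y: no successors, so □¬p holds vacuously. ✓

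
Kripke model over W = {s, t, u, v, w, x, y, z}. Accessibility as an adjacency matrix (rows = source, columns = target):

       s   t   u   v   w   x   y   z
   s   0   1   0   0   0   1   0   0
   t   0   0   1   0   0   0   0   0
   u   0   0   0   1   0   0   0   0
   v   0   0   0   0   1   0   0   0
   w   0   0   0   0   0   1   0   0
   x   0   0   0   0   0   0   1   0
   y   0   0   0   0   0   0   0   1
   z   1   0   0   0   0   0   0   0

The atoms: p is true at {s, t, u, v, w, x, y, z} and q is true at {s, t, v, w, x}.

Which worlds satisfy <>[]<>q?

s: successors {t, x}; []<>q there: t:T, x:F. ✓
t: successors {u}; []<>q there: u:T. ✓
u: successors {v}; []<>q there: v:T. ✓
v: successors {w}; []<>q there: w:F. ✗
w: successors {x}; []<>q there: x:F. ✗
x: successors {y}; []<>q there: y:T. ✓
y: successors {z}; []<>q there: z:T. ✓
z: successors {s}; []<>q there: s:F. ✗

{s, t, u, x, y}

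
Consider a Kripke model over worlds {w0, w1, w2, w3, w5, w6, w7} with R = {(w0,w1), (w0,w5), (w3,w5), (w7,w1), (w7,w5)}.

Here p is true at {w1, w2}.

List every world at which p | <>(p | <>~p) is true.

{w0, w1, w2, w7}

w0: p is F, <>(p | <>~p) is T. ✓
w1: p is T, <>(p | <>~p) is F. ✓
w2: p is T, <>(p | <>~p) is F. ✓
w3: p is F, <>(p | <>~p) is F. ✗
w5: p is F, <>(p | <>~p) is F. ✗
w6: p is F, <>(p | <>~p) is F. ✗
w7: p is F, <>(p | <>~p) is T. ✓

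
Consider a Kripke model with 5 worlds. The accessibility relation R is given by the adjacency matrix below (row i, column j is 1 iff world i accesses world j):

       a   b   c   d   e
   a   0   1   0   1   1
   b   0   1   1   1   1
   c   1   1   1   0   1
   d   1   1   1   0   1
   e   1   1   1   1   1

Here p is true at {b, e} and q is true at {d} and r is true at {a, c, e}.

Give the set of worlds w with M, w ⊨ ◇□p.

a: successors {b, d, e}; □p there: b:F, d:F, e:F. ✗
b: successors {b, c, d, e}; □p there: b:F, c:F, d:F, e:F. ✗
c: successors {a, b, c, e}; □p there: a:F, b:F, c:F, e:F. ✗
d: successors {a, b, c, e}; □p there: a:F, b:F, c:F, e:F. ✗
e: successors {a, b, c, d, e}; □p there: a:F, b:F, c:F, d:F, e:F. ✗

∅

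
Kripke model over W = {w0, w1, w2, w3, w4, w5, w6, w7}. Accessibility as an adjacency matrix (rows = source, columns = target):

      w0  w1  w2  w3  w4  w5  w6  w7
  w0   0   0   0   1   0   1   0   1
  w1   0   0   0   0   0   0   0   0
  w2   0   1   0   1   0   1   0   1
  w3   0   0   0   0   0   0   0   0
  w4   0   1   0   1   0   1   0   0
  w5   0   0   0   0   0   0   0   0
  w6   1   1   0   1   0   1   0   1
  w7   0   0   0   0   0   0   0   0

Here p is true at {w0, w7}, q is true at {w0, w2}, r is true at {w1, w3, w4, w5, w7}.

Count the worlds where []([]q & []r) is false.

w0: successors {w3, w5, w7}; []q & []r there: w3:T, w5:T, w7:T. ✓
w1: no successors, so []([]q & []r) holds vacuously. ✓
w2: successors {w1, w3, w5, w7}; []q & []r there: w1:T, w3:T, w5:T, w7:T. ✓
w3: no successors, so []([]q & []r) holds vacuously. ✓
w4: successors {w1, w3, w5}; []q & []r there: w1:T, w3:T, w5:T. ✓
w5: no successors, so []([]q & []r) holds vacuously. ✓
w6: successors {w0, w1, w3, w5, w7}; []q & []r there: w0:F, w1:T, w3:T, w5:T, w7:T. ✗
w7: no successors, so []([]q & []r) holds vacuously. ✓
Satisfying worlds: {w0, w1, w2, w3, w4, w5, w7}.
So []([]q & []r) fails at the other 1 world.

1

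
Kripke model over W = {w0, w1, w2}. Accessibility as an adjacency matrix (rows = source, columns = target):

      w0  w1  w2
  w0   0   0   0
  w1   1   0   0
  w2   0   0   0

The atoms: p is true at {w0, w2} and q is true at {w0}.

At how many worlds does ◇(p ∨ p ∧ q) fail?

w0: no successors, so ◇(p ∨ p ∧ q) fails. ✗
w1: successors {w0}; p ∨ p ∧ q there: w0:T. ✓
w2: no successors, so ◇(p ∨ p ∧ q) fails. ✗
Satisfying worlds: {w1}.
So ◇(p ∨ p ∧ q) fails at the other 2 worlds.

2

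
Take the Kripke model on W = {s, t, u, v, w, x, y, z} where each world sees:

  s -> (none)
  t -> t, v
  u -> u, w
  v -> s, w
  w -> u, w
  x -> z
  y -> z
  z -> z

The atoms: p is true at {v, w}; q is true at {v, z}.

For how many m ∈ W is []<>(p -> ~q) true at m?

s: no successors, so []<>(p -> ~q) holds vacuously. ✓
t: successors {t, v}; <>(p -> ~q) there: t:T, v:T. ✓
u: successors {u, w}; <>(p -> ~q) there: u:T, w:T. ✓
v: successors {s, w}; <>(p -> ~q) there: s:F, w:T. ✗
w: successors {u, w}; <>(p -> ~q) there: u:T, w:T. ✓
x: successors {z}; <>(p -> ~q) there: z:T. ✓
y: successors {z}; <>(p -> ~q) there: z:T. ✓
z: successors {z}; <>(p -> ~q) there: z:T. ✓
Satisfying worlds: {s, t, u, w, x, y, z}.

7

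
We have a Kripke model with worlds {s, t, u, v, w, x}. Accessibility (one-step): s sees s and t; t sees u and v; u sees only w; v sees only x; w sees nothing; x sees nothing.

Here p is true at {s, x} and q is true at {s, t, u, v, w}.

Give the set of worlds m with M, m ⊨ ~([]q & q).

s: []q & q is T. ✗
t: []q & q is T. ✗
u: []q & q is T. ✗
v: []q & q is F. ✓
w: []q & q is T. ✗
x: []q & q is F. ✓

{v, x}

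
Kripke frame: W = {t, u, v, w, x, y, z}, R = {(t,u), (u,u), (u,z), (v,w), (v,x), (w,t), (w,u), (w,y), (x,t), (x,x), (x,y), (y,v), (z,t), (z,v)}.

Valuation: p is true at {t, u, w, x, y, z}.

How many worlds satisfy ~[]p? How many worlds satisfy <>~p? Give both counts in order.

For ~[]p:
t: []p is T. ✗
u: []p is T. ✗
v: []p is T. ✗
w: []p is T. ✗
x: []p is T. ✗
y: []p is F. ✓
z: []p is F. ✓
— 2 worlds.
For <>~p:
t: successors {u}; ~p there: u:F. ✗
u: successors {u, z}; ~p there: u:F, z:F. ✗
v: successors {w, x}; ~p there: w:F, x:F. ✗
w: successors {t, u, y}; ~p there: t:F, u:F, y:F. ✗
x: successors {t, x, y}; ~p there: t:F, x:F, y:F. ✗
y: successors {v}; ~p there: v:T. ✓
z: successors {t, v}; ~p there: t:F, v:T. ✓
— 2 worlds.

2 and 2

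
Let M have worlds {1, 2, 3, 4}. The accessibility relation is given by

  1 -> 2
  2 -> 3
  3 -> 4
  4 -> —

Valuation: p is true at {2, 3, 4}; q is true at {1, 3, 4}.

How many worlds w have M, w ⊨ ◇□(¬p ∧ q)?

1: successors {2}; □(¬p ∧ q) there: 2:F. ✗
2: successors {3}; □(¬p ∧ q) there: 3:F. ✗
3: successors {4}; □(¬p ∧ q) there: 4:T. ✓
4: no successors, so ◇□(¬p ∧ q) fails. ✗
Satisfying worlds: {3}.

1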